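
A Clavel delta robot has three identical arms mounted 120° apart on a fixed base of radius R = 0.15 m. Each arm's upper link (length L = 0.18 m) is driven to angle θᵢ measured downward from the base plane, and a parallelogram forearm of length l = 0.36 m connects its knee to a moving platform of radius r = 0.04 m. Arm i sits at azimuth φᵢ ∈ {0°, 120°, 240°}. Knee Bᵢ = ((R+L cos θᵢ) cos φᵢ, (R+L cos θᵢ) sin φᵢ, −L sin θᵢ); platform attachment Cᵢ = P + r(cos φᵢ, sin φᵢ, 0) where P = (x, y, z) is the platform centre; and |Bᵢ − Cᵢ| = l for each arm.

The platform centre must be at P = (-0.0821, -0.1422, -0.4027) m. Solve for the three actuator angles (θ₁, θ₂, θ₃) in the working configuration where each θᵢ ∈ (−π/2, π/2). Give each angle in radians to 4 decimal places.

θ₁ = 1.3086, θ₂ = 1.3086, θ₃ = 0.3490

φ1=0.0° → target in arm frame (-0.0821, -0.1422)
  A cos θ + B sin θ = C:  0.1921·cos θ + -0.4027·sin θ = -0.3391
  √(A²+B²)=0.4462;  θ1 = -1.1257+2.4343 ≈ 1.3086
rotate P by −φ2: (-0.0821, 0.1422, -0.4027)
  A cos θ + B sin θ = C:  0.1921·cos θ + -0.4027·sin θ = -0.3391
  θ2 = atan2(B,A) + arccos(C/0.4462) = 1.3086
φ3=240.0° → target in arm frame (0.1642, 0.0000)
  e−x'=-0.0542;  (l²−L²−(e−x')²−y'²−z²)/2L = -0.1886
  √(A²+B²)=0.4063;  θ3 = -1.7046+2.0535 ≈ 0.3490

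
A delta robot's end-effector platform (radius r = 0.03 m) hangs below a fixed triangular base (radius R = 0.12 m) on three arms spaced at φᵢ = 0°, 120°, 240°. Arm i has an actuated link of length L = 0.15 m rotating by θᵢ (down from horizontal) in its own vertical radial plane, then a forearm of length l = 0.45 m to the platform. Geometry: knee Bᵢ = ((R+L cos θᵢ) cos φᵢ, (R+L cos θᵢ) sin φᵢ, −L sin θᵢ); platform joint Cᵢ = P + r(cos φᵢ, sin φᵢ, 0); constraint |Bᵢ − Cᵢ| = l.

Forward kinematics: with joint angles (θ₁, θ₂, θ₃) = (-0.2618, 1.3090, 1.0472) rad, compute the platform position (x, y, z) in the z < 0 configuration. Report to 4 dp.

(0.2611, -0.0553, -0.4070)

arm 1 at φ=0.0°: ρ1 = 0.2349;  O1 = (0.2349, 0.0000, 0.0388)
arm 2 at φ=120.0°: ρ2 = 0.1288;  O2 = (-0.0644, 0.1116, -0.1449)
φ3=240.0°: virtual centre (-0.0825, -0.1429, -0.1299), radius l
eliminate P² terms by subtracting sphere 1 from 2 and 3
plane₁₂: -0.5986x+0.2231y+-0.3674z = -0.0191
det = 0.3127;  x = 0.0264+-0.5766z,  y = -0.0147+0.0999z
sphere 1 gives Az²+Bz+C=0 with A=1.3424, B=0.1598, C=-0.1573;  B²−4AC=0.8703;  roots -0.4070, 0.2879;  negative root z = -0.4070
x = 0.2611, y = -0.0553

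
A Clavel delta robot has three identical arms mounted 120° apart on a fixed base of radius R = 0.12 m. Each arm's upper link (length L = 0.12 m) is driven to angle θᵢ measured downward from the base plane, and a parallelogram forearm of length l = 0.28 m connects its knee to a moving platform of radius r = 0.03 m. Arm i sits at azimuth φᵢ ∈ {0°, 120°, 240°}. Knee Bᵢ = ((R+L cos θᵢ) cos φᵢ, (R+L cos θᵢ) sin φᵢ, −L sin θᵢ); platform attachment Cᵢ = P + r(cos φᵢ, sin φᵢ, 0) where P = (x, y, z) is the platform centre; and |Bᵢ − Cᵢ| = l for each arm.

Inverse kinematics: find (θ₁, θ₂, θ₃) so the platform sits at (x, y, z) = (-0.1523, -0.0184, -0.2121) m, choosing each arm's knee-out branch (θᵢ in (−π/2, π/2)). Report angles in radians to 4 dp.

θ₁ = 1.3963, θ₂ = 0.1742, θ₃ = -0.0876

φ1=0.0° → target in arm frame (-0.1523, -0.0184)
  A cos θ + B sin θ = C:  0.2423·cos θ + -0.2121·sin θ = -0.1668
  θ1 = atan2(B,A) + arccos(C/0.3220) = 1.3963
rotate P by −φ2: (0.0602, 0.1411, -0.2121)
  A=0.0298, B=-0.2121, C=(l²−L²−A²−y'²−z²)/(2L)=-0.0074
  θ2 = atan2(B,A) + arccos(C/0.2142) = 0.1742
arm 3 (φ=240.0°): x'=0.0921, y'=-0.1227
  A=-0.0021, B=-0.2121, C=(l²−L²−A²−y'²−z²)/(2L)=0.0165
  √(A²+B²)=0.2121;  θ3 = -1.5806+1.4930 ≈ -0.0876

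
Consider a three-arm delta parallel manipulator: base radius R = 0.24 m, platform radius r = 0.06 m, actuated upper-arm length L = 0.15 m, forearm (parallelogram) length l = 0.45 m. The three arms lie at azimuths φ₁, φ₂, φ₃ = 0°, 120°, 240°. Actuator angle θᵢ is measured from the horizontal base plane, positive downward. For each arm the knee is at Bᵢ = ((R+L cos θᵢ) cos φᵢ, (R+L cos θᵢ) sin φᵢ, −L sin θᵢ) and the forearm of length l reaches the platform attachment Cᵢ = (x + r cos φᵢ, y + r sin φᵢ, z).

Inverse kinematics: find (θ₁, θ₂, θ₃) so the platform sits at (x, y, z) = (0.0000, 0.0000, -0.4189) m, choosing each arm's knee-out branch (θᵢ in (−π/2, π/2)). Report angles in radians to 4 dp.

θ₁ = 0.6111, θ₂ = 0.6111, θ₃ = 0.6111

rotate P by −φ1: (0.0000, 0.0000, -0.4189)
  e−x'=0.1800;  (l²−L²−(e−x')²−y'²−z²)/2L = -0.0929
  √(A²+B²)=0.4559;  θ1 = -1.1650+1.7760 ≈ 0.6111
rotate P by −φ2: (0.0000, 0.0000, -0.4189)
  e−x'=0.1800;  (l²−L²−(e−x')²−y'²−z²)/2L = -0.0929
  √(A²+B²)=0.4559;  θ2 = -1.1650+1.7760 ≈ 0.6111
arm 3 (φ=240.0°): x'=0.0000, y'=0.0000
  A cos θ + B sin θ = C:  0.1800·cos θ + -0.4189·sin θ = -0.0929
  θ3 = atan2(B,A) + arccos(C/0.4559) = 0.6111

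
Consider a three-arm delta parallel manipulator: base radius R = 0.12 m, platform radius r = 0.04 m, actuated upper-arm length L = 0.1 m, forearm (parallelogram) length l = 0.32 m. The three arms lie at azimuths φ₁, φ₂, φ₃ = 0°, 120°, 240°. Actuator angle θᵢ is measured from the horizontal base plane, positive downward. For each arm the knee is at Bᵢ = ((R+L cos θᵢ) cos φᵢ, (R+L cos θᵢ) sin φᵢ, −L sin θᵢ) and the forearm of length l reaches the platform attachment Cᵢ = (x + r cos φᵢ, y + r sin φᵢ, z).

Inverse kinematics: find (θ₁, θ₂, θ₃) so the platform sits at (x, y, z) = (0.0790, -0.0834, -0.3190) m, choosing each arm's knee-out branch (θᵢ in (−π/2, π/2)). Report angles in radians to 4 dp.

arm 1 (φ=0.0°): x'=0.0790, y'=-0.0834
  A=0.0010, B=-0.3190, C=(l²−L²−A²−y'²−z²)/(2L)=-0.0816
  γ=atan2(-0.3190,0.0010)=-1.5677;  ψ=arccos(-0.2558)=1.8294;  θ1=γ+ψ≈0.2618
φ2=120.0° → target in arm frame (-0.1117, -0.0267)
  A cos θ + B sin θ = C:  0.1917·cos θ + -0.3190·sin θ = -0.2342
  γ=atan2(-0.3190,0.1917)=-1.0296;  ψ=arccos(-0.6292)=2.2513;  θ2=γ+ψ≈1.2217
φ3=240.0° → target in arm frame (0.0327, 0.1101)
  A=0.0473, B=-0.3190, C=(l²−L²−A²−y'²−z²)/(2L)=-0.1186
  γ=atan2(-0.3190,0.0473)=-1.4237;  ψ=arccos(-0.3678)=1.9474;  θ3=γ+ψ≈0.5238

θ₁ = 0.2618, θ₂ = 1.2217, θ₃ = 0.5238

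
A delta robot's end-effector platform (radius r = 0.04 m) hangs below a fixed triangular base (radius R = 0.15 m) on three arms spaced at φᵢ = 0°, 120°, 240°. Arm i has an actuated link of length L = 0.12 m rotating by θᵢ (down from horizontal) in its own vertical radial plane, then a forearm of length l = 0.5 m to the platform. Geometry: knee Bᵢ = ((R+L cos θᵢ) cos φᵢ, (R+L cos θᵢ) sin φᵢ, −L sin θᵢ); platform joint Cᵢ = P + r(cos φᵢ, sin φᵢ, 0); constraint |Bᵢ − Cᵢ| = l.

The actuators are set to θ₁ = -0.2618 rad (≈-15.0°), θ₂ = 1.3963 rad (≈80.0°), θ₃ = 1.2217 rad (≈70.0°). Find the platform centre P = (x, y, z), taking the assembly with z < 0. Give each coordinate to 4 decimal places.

(0.2631, -0.0304, -0.4666)

φ1=0.0°: virtual centre (0.2259, 0.0000, 0.0311), radius l
centre 2 = (0.1308·cos120.0°, 0.1308·sin120.0°, -0.1182) = (-0.0654, 0.1133, -0.1182)
φ3=240.0°: virtual centre (-0.0755, -0.1308, -0.1128), radius l
subtract pairs → two planes through P
[-0.5827 0.2266 -0.2985]·P = -0.0209;  [-0.6029 -0.2616 -0.2876]·P = -0.0165
Cramer: x(z) = 0.0318-0.4957z;  y(z) = -0.0104+0.0427z
sphere 1 gives Az²+Bz+C=0 with A=1.2475, B=0.1294, C=-0.2113;  B²−4AC=1.0709;  roots -0.4666, 0.3629;  negative root z = -0.4666
x = 0.2631, y = -0.0304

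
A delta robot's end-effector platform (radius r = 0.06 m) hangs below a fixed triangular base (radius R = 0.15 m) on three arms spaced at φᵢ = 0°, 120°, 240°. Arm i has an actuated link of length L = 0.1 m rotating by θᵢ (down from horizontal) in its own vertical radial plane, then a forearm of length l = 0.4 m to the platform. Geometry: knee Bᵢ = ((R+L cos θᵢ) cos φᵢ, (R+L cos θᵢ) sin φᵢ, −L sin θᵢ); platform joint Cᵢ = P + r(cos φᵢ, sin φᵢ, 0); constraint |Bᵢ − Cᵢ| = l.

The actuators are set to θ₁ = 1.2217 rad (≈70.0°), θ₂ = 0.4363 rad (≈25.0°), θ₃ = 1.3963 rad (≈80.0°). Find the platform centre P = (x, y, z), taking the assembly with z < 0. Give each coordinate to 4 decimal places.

φ1=0.0°: virtual centre (0.1242, 0.0000, -0.0940), radius l
φ2=120.0°: virtual centre (-0.0903, 0.1564, -0.0423), radius l
arm 3 at φ=240.0°: (R−r)+L cos θ3 = 0.1074;  S3 = (-0.0537, -0.0930, -0.0985)
subtract pairs → two planes through P
plane₁₂: -0.4290x+0.3129y+0.1034z = 0.0102
Cramer: x(z) = -0.0049+0.0859z;  y(z) = 0.0257-0.2128z
quadratic in z: (1.0527)z²+(0.1548)z+(-0.1338)=0, √Δ=0.7665 → z ∈ {-0.4376, 0.2905}; z = -0.4376 (taking z<0)
x = -0.0425, y = 0.1188

(-0.0425, 0.1188, -0.4376)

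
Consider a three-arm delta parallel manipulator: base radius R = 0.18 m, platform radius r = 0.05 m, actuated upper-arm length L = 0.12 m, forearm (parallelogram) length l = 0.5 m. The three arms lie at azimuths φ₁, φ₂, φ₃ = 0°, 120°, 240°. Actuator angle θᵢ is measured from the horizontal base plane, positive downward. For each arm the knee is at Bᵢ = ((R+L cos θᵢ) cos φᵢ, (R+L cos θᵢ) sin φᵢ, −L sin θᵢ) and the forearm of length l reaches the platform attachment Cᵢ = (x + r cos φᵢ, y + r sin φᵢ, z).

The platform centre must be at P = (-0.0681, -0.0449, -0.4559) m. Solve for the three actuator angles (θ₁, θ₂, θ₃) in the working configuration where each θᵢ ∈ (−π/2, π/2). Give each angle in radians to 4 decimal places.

θ₁ = 0.5234, θ₂ = 0.2617, θ₃ = -0.0871

rotate P by −φ1: (-0.0681, -0.0449, -0.4559)
  e−x'=0.1981;  (l²−L²−(e−x')²−y'²−z²)/2L = -0.0563
  √(A²+B²)=0.4971;  θ1 = -1.1609+1.6842 ≈ 0.5234
arm 2 (φ=120.0°): x'=-0.0048, y'=0.0814
  A cos θ + B sin θ = C:  0.1348·cos θ + -0.4559·sin θ = 0.0123
  θ2 = atan2(B,A) + arccos(C/0.4754) = 0.2617
arm 3 (φ=240.0°): x'=0.0729, y'=-0.0365
  e−x'=0.0571;  (l²−L²−(e−x')²−y'²−z²)/2L = 0.0965
  √(A²+B²)=0.4595;  θ3 = -1.4463+1.3591 ≈ -0.0871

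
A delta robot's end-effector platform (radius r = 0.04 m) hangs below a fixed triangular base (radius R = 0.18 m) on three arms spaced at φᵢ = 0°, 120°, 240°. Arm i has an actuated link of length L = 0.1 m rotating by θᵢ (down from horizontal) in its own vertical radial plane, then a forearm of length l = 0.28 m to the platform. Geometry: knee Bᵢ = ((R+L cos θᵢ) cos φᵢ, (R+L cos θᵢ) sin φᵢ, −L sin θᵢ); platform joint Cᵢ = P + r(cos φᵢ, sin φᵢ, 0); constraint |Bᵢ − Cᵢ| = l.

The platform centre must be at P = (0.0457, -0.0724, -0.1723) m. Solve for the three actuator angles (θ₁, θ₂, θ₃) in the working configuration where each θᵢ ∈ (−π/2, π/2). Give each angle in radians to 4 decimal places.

rotate P by −φ1: (0.0457, -0.0724, -0.1723)
  e−x'=0.0943;  (l²−L²−(e−x')²−y'²−z²)/2L = 0.1229
  θ1 = atan2(B,A) + arccos(C/0.1964) = -0.1752
rotate P by −φ2: (-0.0856, -0.0034, -0.1723)
  A=0.2256, B=-0.1723, C=(l²−L²−A²−y'²−z²)/(2L)=-0.0609
  θ2 = atan2(B,A) + arccos(C/0.2838) = 1.1345
rotate P by −φ3: (0.0399, 0.0758, -0.1723)
  A=0.1001, B=-0.1723, C=(l²−L²−A²−y'²−z²)/(2L)=0.1147
  γ=atan2(-0.1723,0.1001)=-1.0443;  ψ=arccos(0.5756)=0.9575;  θ3=γ+ψ≈-0.0868

θ₁ = -0.1752, θ₂ = 1.1345, θ₃ = -0.0868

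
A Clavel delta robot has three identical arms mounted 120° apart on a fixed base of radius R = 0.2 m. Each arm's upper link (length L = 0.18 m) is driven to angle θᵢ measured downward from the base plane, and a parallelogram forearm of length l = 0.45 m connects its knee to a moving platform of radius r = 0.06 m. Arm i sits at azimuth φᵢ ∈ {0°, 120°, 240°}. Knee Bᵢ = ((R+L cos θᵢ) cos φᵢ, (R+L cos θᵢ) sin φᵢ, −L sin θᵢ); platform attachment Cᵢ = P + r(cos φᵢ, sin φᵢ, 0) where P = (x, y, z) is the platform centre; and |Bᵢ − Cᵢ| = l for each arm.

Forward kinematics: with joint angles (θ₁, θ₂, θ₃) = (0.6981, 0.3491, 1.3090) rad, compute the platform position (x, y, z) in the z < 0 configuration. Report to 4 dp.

O1 = (0.2779·cos0.0°, 0.2779·sin0.0°, -0.1157) = (0.2779, 0.0000, -0.1157)
arm 2 at φ=120.0°: e+L cos θ2 = 0.3091;  O2 = (-0.1546, 0.2677, -0.0616)
O3 = (0.1866·cos240.0°, 0.1866·sin240.0°, -0.1739) = (-0.0933, -0.1616, -0.1739)
eliminate P² terms by subtracting sphere 1 from 2 and 3
[-0.8649 0.5355 0.1083]·P = 0.0088;  [-0.7424 -0.3232 -0.1163]·P = -0.0256
det = 0.6770;  x = 0.0160+-0.0403z,  y = 0.0423+-0.2673z
sphere 1 gives Az²+Bz+C=0 with A=1.0731, B=0.2299, C=-0.1188;  B²−4AC=0.5626;  roots -0.4566, 0.2424;  negative root z = -0.4566
x = 0.0345, y = 0.1643

(0.0345, 0.1643, -0.4566)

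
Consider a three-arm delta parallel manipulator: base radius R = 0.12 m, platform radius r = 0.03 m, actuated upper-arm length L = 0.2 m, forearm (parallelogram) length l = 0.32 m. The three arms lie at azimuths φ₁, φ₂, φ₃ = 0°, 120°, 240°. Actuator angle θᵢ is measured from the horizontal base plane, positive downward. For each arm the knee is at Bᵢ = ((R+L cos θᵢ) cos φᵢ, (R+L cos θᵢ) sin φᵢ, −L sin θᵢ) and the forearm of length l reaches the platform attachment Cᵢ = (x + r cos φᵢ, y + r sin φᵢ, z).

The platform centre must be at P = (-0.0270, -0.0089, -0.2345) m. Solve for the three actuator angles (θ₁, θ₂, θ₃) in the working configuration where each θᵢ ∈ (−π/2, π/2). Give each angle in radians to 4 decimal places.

θ₁ = 0.5235, θ₂ = 0.3493, θ₃ = 0.2616

φ1=0.0° → target in arm frame (-0.0270, -0.0089)
  A cos θ + B sin θ = C:  0.1170·cos θ + -0.2345·sin θ = -0.0159
  γ=atan2(-0.2345,0.1170)=-1.1080;  ψ=arccos(-0.0607)=1.6315;  θ1=γ+ψ≈0.5235
arm 2 (φ=120.0°): x'=0.0058, y'=0.0278
  e−x'=0.0842;  (l²−L²−(e−x')²−y'²−z²)/2L = -0.0011
  θ2 = atan2(B,A) + arccos(C/0.2492) = 0.3493
rotate P by −φ3: (0.0212, -0.0189, -0.2345)
  e−x'=0.0688;  (l²−L²−(e−x')²−y'²−z²)/2L = 0.0058
  √(A²+B²)=0.2444;  θ3 = -1.2854+1.5471 ≈ 0.2616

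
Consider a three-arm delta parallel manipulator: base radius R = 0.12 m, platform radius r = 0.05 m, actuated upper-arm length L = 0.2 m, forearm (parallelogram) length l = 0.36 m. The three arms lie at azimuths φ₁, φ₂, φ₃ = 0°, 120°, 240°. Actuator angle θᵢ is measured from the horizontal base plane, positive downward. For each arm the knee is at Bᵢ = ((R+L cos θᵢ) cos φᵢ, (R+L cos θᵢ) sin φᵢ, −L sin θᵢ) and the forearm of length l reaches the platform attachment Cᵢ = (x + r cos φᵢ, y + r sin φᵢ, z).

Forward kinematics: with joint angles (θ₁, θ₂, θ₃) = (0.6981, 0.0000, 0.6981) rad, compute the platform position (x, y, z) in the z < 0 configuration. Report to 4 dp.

φ1=0.0°: virtual centre (0.2232, 0.0000, -0.1286), radius l
arm 2 at φ=120.0°: ρ2 = 0.2700;  centre 2 = (-0.1350, 0.2338, 0.0000)
φ3=240.0°: virtual centre (-0.1116, -0.1933, -0.1286), radius l
subtract pairs → two planes through P
[-0.7164 0.4677 0.2571]·P = 0.0066;  [-0.6696 -0.3866 0.0000]·P = 0.0000
det = 0.5901;  x = -0.0043+0.1684z,  y = 0.0074+-0.2917z
quadratic in z: (1.1135)z²+(0.1761)z+(-0.0613)=0, √Δ=0.5512 → z ∈ {-0.3266, 0.1684}; z = -0.3266 (taking z<0)
x = -0.0593, y = 0.1027

(-0.0593, 0.1027, -0.3266)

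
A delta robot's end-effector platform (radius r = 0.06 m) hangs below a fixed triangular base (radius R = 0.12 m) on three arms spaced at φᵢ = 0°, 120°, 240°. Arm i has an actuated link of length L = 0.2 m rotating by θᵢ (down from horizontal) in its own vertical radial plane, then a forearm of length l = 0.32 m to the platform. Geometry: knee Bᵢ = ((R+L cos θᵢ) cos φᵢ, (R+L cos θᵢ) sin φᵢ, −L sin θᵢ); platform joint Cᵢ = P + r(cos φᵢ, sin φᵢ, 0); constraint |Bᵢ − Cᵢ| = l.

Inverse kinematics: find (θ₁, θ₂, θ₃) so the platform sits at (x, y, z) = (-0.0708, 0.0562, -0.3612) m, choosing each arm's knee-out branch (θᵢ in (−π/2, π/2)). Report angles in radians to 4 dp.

θ₁ = 0.9599, θ₂ = 0.4360, θ₃ = 0.7853

φ1=0.0° → target in arm frame (-0.0708, 0.0562)
  A cos θ + B sin θ = C:  0.1308·cos θ + -0.3612·sin θ = -0.2208
  √(A²+B²)=0.3842;  θ1 = -1.2234+2.1832 ≈ 0.9599
rotate P by −φ2: (0.0841, 0.0332, -0.3612)
  A cos θ + B sin θ = C:  -0.0241·cos θ + -0.3612·sin θ = -0.1744
  θ2 = atan2(B,A) + arccos(C/0.3620) = 0.4360
arm 3 (φ=240.0°): x'=-0.0133, y'=-0.0894
  A cos θ + B sin θ = C:  0.0733·cos θ + -0.3612·sin θ = -0.2036
  √(A²+B²)=0.3686;  θ3 = -1.3707+2.1560 ≈ 0.7853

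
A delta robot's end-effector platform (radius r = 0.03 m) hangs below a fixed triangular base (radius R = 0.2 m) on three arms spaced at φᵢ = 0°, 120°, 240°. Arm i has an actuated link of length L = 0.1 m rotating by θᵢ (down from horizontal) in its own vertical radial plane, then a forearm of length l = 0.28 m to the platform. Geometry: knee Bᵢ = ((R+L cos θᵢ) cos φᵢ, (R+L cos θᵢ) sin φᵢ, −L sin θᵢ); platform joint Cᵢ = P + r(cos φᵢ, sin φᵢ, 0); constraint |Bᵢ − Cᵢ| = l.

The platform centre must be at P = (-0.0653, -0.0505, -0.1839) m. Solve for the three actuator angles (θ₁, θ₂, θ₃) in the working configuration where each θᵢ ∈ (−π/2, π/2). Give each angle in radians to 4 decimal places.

θ₁ = 1.3088, θ₂ = 0.8728, θ₃ = -0.1749

arm 1 (φ=0.0°): x'=-0.0653, y'=-0.0505
  e−x'=0.2353;  (l²−L²−(e−x')²−y'²−z²)/2L = -0.1167
  θ1 = atan2(B,A) + arccos(C/0.2986) = 1.3088
φ2=120.0° → target in arm frame (-0.0111, 0.0818)
  A cos θ + B sin θ = C:  0.1811·cos θ + -0.1839·sin θ = -0.0245
  γ=atan2(-0.1839,0.1811)=-0.7931;  ψ=arccos(-0.0950)=1.6659;  θ2=γ+ψ≈0.8728
rotate P by −φ3: (0.0764, -0.0313, -0.1839)
  A cos θ + B sin θ = C:  0.0936·cos θ + -0.1839·sin θ = 0.1242
  γ=atan2(-0.1839,0.0936)=-1.0999;  ψ=arccos(0.6018)=0.9250;  θ3=γ+ψ≈-0.1749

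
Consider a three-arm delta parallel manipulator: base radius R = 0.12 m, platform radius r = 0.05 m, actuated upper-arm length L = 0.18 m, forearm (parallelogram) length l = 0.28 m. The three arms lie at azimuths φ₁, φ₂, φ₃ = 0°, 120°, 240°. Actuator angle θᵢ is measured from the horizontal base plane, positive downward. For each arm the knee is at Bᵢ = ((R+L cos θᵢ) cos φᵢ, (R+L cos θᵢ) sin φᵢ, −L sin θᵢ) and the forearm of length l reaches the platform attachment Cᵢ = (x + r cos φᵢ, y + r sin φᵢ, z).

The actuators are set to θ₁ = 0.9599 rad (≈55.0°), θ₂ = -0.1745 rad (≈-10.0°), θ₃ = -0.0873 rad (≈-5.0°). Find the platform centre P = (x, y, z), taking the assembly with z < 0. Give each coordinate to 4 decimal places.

centre 1 = (0.1732·cos0.0°, 0.1732·sin0.0°, -0.1474) = (0.1732, 0.0000, -0.1474)
arm 2 at φ=120.0°: (R−r)+L cos θ2 = 0.2473;  centre 2 = (-0.1236, 0.2141, 0.0313)
φ3=240.0°: virtual centre (-0.1247, -0.2159, 0.0157), radius l
|centre ₂|²−|centre ₁|² = 0.0104;  |centre ₃|²−|centre ₁|² = 0.0106
plane₁₂: -0.5938x+0.4283y+0.3574z = 0.0104
Cramer: x(z) = -0.0177+0.5748z;  y(z) = -0.0003-0.0375z
quadratic in z: (1.3318)z²+(0.0754)z+(-0.0202)=0, √Δ=0.3367 → z ∈ {-0.1547, 0.0981}; z = -0.1547 (taking z<0)
x = -0.1066, y = 0.0055

(-0.1066, 0.0055, -0.1547)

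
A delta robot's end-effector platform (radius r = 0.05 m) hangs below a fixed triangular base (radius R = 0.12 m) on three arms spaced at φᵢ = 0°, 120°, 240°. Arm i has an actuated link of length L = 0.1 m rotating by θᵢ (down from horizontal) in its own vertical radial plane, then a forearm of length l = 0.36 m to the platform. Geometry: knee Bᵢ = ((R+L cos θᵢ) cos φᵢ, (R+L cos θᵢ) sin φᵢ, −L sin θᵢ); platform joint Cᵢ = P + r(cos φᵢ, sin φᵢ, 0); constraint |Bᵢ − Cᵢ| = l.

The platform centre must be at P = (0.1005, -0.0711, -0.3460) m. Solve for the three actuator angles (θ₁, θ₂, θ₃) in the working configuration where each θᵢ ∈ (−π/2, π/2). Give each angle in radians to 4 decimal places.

rotate P by −φ1: (0.1005, -0.0711, -0.3460)
  e−x'=-0.0305;  (l²−L²−(e−x')²−y'²−z²)/2L = -0.0305
  θ1 = atan2(B,A) + arccos(C/0.3473) = 0.0000
φ2=120.0° → target in arm frame (-0.1118, -0.0515)
  A cos θ + B sin θ = C:  0.1818·cos θ + -0.3460·sin θ = -0.1791
  θ2 = atan2(B,A) + arccos(C/0.3909) = 0.9599
rotate P by −φ3: (0.0113, 0.1226, -0.3460)
  e−x'=0.0587;  (l²−L²−(e−x')²−y'²−z²)/2L = -0.0929
  γ=atan2(-0.3460,0.0587)=-1.4028;  ψ=arccos(-0.2648)=1.8388;  θ3=γ+ψ≈0.4360

θ₁ = 0.0000, θ₂ = 0.9599, θ₃ = 0.4360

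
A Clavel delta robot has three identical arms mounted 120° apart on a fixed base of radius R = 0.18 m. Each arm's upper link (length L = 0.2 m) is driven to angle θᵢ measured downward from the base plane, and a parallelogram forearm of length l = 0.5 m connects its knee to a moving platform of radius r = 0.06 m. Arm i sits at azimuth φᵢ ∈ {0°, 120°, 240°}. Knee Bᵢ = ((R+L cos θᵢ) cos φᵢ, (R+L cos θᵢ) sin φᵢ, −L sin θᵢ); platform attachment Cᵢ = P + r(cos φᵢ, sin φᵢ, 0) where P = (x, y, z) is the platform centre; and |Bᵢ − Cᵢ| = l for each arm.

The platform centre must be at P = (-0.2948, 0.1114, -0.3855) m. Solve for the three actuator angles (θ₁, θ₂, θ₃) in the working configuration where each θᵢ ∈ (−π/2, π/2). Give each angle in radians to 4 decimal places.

θ₁ = 1.3964, θ₂ = -0.3492, θ₃ = 0.4362

arm 1 (φ=0.0°): x'=-0.2948, y'=0.1114
  A=0.4148, B=-0.3855, C=(l²−L²−A²−y'²−z²)/(2L)=-0.3077
  θ1 = atan2(B,A) + arccos(C/0.5663) = 1.3964
arm 2 (φ=120.0°): x'=0.2439, y'=0.1996
  e−x'=-0.1239;  (l²−L²−(e−x')²−y'²−z²)/2L = 0.0155
  √(A²+B²)=0.4049;  θ2 = -1.8817+1.5325 ≈ -0.3492
arm 3 (φ=240.0°): x'=0.0509, y'=-0.3110
  A=0.0691, B=-0.3855, C=(l²−L²−A²−y'²−z²)/(2L)=-0.1003
  √(A²+B²)=0.3916;  θ3 = -1.3935+1.8297 ≈ 0.4362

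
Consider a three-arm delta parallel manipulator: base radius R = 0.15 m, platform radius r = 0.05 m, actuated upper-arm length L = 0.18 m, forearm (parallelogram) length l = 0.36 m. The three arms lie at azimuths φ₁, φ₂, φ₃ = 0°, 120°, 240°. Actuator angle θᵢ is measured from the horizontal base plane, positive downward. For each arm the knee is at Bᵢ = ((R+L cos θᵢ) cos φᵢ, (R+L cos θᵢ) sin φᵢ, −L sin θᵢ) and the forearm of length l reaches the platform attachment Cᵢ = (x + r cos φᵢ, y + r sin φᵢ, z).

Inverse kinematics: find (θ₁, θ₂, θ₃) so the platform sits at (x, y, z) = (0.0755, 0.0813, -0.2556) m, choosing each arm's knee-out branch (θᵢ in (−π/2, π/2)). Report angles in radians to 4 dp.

θ₁ = -0.1745, θ₂ = 0.0877, θ₃ = 0.7854

rotate P by −φ1: (0.0755, 0.0813, -0.2556)
  e−x'=0.0245;  (l²−L²−(e−x')²−y'²−z²)/2L = 0.0685
  θ1 = atan2(B,A) + arccos(C/0.2568) = -0.1745
rotate P by −φ2: (0.0327, -0.1060, -0.2556)
  e−x'=0.0673;  (l²−L²−(e−x')²−y'²−z²)/2L = 0.0447
  θ2 = atan2(B,A) + arccos(C/0.2643) = 0.0877
arm 3 (φ=240.0°): x'=-0.1082, y'=0.0247
  A=0.2082, B=-0.2556, C=(l²−L²−A²−y'²−z²)/(2L)=-0.0335
  θ3 = atan2(B,A) + arccos(C/0.3296) = 0.7854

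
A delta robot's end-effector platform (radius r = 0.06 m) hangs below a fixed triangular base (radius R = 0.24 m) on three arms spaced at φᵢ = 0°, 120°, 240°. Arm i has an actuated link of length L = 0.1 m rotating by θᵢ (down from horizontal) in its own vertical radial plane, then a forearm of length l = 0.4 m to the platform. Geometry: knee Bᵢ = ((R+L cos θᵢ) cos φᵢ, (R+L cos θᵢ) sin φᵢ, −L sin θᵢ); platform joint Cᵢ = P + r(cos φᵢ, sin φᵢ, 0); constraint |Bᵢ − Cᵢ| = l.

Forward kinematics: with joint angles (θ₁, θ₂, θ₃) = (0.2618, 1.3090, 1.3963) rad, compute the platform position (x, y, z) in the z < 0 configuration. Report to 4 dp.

φ1=0.0°: virtual centre (0.2766, 0.0000, -0.0259), radius l
S2 = (0.2059·cos120.0°, 0.2059·sin120.0°, -0.0966) = (-0.1029, 0.1783, -0.0966)
S3 = (0.1974·cos240.0°, 0.1974·sin240.0°, -0.0985) = (-0.0987, -0.1709, -0.0985)
|S₂|²−|S₁|² = -0.0255;  |S₃|²−|S₁|² = -0.0285
[-0.7591 0.3566 -0.1414]·P = -0.0255;  [-0.7505 -0.3418 -0.1452]·P = -0.0285
det = 0.5271;  x = 0.0358+-0.1899z,  y = 0.0048+-0.0077z
quadratic in z: (1.0361)z²+(0.1432)z+(-0.1013)=0, √Δ=0.6637 → z ∈ {-0.3893, 0.2512}; z = -0.3893 (taking z<0)
x = 0.1098, y = 0.0078

(0.1098, 0.0078, -0.3893)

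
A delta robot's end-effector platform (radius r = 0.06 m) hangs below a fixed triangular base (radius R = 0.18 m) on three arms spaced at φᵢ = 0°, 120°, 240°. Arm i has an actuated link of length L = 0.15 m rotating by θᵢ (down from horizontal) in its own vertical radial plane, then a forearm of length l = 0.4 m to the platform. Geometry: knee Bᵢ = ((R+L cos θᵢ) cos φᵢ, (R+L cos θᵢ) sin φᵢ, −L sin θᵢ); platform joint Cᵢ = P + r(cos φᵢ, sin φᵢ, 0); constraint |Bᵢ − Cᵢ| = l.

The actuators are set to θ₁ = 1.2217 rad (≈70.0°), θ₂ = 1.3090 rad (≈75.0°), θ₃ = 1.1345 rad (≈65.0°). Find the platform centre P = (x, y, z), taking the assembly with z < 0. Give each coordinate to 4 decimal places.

S1 = (0.1713·cos0.0°, 0.1713·sin0.0°, -0.1410) = (0.1713, 0.0000, -0.1410)
S2 = (0.1588·cos120.0°, 0.1588·sin120.0°, -0.1449) = (-0.0794, 0.1375, -0.1449)
S3 = (0.1834·cos240.0°, 0.1834·sin240.0°, -0.1359) = (-0.0917, -0.1588, -0.1359)
|S₂|²−|S₁|² = -0.0030;  |S₃|²−|S₁|² = 0.0029
plane₁₂: -0.5014x+0.2751y+-0.0079z = -0.0030
det = 0.3040;  x = 0.0005+0.0008z,  y = -0.0100+0.0301z
sphere 1 gives Az²+Bz+C=0 with A=1.0009, B=0.2810, C=-0.1109;  B²−4AC=0.5228;  roots -0.5016, 0.2208;  negative root z = -0.5016
x = 0.0001, y = -0.0251

(0.0001, -0.0251, -0.5016)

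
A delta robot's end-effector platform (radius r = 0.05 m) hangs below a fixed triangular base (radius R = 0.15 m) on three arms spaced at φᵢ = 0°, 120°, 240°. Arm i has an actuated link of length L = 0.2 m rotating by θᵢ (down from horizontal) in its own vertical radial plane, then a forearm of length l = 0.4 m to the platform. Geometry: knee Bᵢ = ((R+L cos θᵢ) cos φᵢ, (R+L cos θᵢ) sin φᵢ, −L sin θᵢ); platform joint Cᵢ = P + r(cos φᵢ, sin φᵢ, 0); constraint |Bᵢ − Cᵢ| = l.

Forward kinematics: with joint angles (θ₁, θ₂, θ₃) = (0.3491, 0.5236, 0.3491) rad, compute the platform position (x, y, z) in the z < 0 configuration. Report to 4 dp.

(0.0154, -0.0267, -0.3600)

arm 1 at φ=0.0°: e+L cos θ1 = 0.2879;  centre 1 = (0.2879, 0.0000, -0.0684)
φ2=120.0°: virtual centre (-0.1366, 0.2366, -0.1000), radius l
arm 3 at φ=240.0°: e+L cos θ3 = 0.2879;  centre 3 = (-0.1440, -0.2494, -0.0684)
|centre ₂|²−|centre ₁|² = -0.0029;  |centre ₃|²−|centre ₁|² = 0.0000
[-0.8491 0.4732 -0.0632]·P = -0.0029;  [-0.8638 -0.4987 0.0000]·P = 0.0000
det = 0.8322;  x = 0.0018+-0.0379z,  y = -0.0031+0.0656z
sphere 1 gives Az²+Bz+C=0 with A=1.0057, B=0.1581, C=-0.0734;  B²−4AC=0.3203;  roots -0.3600, 0.2028;  negative root z = -0.3600
x = 0.0154, y = -0.0267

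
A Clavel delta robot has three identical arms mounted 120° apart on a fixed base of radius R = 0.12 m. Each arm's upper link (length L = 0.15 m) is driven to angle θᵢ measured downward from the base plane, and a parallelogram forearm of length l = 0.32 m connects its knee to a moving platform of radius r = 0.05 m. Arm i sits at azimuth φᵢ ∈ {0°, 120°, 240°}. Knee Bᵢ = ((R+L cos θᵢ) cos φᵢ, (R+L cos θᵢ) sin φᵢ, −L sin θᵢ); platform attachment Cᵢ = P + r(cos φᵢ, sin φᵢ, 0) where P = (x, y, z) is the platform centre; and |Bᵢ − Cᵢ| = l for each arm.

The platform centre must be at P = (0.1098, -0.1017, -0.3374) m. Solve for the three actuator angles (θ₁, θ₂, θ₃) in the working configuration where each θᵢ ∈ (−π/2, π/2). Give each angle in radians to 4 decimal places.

θ₁ = 0.3494, θ₂ = 1.3092, θ₃ = 0.6981

rotate P by −φ1: (0.1098, -0.1017, -0.3374)
  A=-0.0398, B=-0.3374, C=(l²−L²−A²−y'²−z²)/(2L)=-0.1529
  √(A²+B²)=0.3397;  θ1 = -1.6882+2.0376 ≈ 0.3494
rotate P by −φ2: (-0.1430, -0.0442, -0.3374)
  A=0.2130, B=-0.3374, C=(l²−L²−A²−y'²−z²)/(2L)=-0.2708
  √(A²+B²)=0.3990;  θ2 = -1.0077+2.3170 ≈ 1.3092
φ3=240.0° → target in arm frame (0.0332, 0.1459)
  A=0.0368, B=-0.3374, C=(l²−L²−A²−y'²−z²)/(2L)=-0.1886
  γ=atan2(-0.3374,0.0368)=-1.4621;  ψ=arccos(-0.5558)=2.1601;  θ3=γ+ψ≈0.6981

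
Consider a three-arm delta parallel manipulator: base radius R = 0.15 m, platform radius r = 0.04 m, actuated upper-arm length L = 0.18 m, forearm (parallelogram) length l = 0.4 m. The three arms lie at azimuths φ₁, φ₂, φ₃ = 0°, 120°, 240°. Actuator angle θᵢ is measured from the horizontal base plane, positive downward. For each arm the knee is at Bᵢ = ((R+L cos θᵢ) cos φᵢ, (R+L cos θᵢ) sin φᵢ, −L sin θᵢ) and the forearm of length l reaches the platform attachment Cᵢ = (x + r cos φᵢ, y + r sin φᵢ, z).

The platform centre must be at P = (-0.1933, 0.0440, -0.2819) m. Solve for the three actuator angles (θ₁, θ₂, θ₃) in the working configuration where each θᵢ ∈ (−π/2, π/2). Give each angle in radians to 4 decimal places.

rotate P by −φ1: (-0.1933, 0.0440, -0.2819)
  A cos θ + B sin θ = C:  0.3033·cos θ + -0.2819·sin θ = -0.1272
  √(A²+B²)=0.4141;  θ1 = -0.7488+1.8831 ≈ 1.1342
arm 2 (φ=120.0°): x'=0.1348, y'=0.1454
  A cos θ + B sin θ = C:  -0.0248·cos θ + -0.2819·sin θ = 0.0733
  θ2 = atan2(B,A) + arccos(C/0.2830) = -0.3495
rotate P by −φ3: (0.0585, -0.1894, -0.2819)
  A cos θ + B sin θ = C:  0.0515·cos θ + -0.2819·sin θ = 0.0267
  γ=atan2(-0.2819,0.0515)=-1.3903;  ψ=arccos(0.0932)=1.4775;  θ3=γ+ψ≈0.0872

θ₁ = 1.1342, θ₂ = -0.3495, θ₃ = 0.0872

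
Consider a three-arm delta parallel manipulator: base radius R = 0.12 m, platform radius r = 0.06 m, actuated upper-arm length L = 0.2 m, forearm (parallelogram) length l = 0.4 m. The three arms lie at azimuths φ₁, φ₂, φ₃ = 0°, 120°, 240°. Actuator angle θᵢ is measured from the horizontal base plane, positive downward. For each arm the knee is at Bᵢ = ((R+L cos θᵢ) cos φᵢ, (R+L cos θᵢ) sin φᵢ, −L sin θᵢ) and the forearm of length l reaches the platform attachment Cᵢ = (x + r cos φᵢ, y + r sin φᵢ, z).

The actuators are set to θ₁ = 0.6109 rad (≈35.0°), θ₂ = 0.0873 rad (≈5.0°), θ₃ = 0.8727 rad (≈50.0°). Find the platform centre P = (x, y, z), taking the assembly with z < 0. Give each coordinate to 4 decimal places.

centre 1 = (0.2238·cos0.0°, 0.2238·sin0.0°, -0.1147) = (0.2238, 0.0000, -0.1147)
φ2=120.0°: virtual centre (-0.1296, 0.2245, -0.0174), radius l
φ3=240.0°: virtual centre (-0.0943, -0.1633, -0.1532), radius l
|centre ₂|²−|centre ₁|² = 0.0042;  |centre ₃|²−|centre ₁|² = -0.0042
linear system: -0.7069x+0.4490y = 0.0042−0.1946z; -0.6362x+-0.3266y = -0.0042−-0.0770z
Cramer: x(z) = 0.0010+0.0561z;  y(z) = 0.0110-0.3450z
sphere 1 gives Az²+Bz+C=0 with A=1.1222, B=0.1968, C=-0.0971;  B²−4AC=0.4744;  roots -0.3946, 0.2192;  negative root z = -0.3946
x = -0.0211, y = 0.1472

(-0.0211, 0.1472, -0.3946)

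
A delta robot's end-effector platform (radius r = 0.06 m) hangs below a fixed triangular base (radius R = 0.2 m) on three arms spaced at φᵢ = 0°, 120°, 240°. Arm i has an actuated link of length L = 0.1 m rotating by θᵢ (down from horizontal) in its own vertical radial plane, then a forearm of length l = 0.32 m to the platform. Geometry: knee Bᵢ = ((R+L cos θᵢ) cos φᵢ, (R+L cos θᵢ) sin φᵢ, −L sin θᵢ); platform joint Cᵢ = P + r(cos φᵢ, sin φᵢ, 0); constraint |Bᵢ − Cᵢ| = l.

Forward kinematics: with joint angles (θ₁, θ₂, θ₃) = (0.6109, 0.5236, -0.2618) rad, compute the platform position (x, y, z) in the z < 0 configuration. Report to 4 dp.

centre 1 = (0.2219·cos0.0°, 0.2219·sin0.0°, -0.0574) = (0.2219, 0.0000, -0.0574)
centre 2 = (0.2266·cos120.0°, 0.2266·sin120.0°, -0.0500) = (-0.1133, 0.1962, -0.0500)
arm 3 at φ=240.0°: e+L cos θ3 = 0.2366;  centre 3 = (-0.1183, -0.2049, 0.0259)
eliminate P² terms by subtracting sphere 1 from 2 and 3
plane₁₂: -0.6704x+0.3925y+0.0147z = 0.0013
det = 0.5418;  x = -0.0040+0.1317z,  y = -0.0034+0.1875z
quadratic in z: (1.0525)z²+(0.0539)z+(-0.0481)=0, √Δ=0.4531 → z ∈ {-0.2409, 0.1896}; z = -0.2409 (taking z<0)
x = -0.0357, y = -0.0486

(-0.0357, -0.0486, -0.2409)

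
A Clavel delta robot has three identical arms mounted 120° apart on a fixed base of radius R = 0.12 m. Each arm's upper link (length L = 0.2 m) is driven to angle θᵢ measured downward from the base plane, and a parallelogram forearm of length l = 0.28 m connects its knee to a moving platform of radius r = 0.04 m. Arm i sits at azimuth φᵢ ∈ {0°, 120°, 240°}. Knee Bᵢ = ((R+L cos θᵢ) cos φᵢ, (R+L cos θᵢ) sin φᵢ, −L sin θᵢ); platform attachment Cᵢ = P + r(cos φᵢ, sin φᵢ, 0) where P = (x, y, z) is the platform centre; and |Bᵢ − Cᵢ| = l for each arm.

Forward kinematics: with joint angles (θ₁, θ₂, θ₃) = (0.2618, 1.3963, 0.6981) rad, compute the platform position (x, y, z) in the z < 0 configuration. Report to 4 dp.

(0.1166, -0.1123, -0.2549)

centre 1 = (0.2732·cos0.0°, 0.2732·sin0.0°, -0.0518) = (0.2732, 0.0000, -0.0518)
arm 2 at φ=120.0°: ρ2 = 0.1147;  centre 2 = (-0.0574, 0.0994, -0.1970)
centre 3 = (0.2332·cos240.0°, 0.2332·sin240.0°, -0.1286) = (-0.1166, -0.2020, -0.1286)
|centre ₂|²−|centre ₁|² = -0.0254;  |centre ₃|²−|centre ₁|² = -0.0064
plane₁₂: -0.6611x+0.1987y+-0.2904z = -0.0254
det = 0.4219;  x = 0.0273+-0.3503z,  y = -0.0368+0.2959z
into |P−centre ₁|² = l²: 1.2103z² + 0.2540z + -0.0139 = 0;  Δ = 0.1318;  z = -0.2549 or 0.0450 → z<0 root = -0.2549
x = 0.1166, y = -0.1123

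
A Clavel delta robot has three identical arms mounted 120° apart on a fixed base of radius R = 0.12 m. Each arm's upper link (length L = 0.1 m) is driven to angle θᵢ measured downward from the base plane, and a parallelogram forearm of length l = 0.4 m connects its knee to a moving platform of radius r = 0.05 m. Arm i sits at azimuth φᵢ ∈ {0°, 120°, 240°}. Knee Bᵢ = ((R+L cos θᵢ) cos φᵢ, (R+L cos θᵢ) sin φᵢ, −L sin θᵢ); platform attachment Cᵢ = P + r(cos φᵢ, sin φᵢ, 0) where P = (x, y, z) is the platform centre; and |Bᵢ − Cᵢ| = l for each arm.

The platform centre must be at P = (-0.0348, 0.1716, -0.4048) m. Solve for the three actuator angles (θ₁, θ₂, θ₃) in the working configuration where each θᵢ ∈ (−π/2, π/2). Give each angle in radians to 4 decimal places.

rotate P by −φ1: (-0.0348, 0.1716, -0.4048)
  e−x'=0.1048;  (l²−L²−(e−x')²−y'²−z²)/2L = -0.2715
  √(A²+B²)=0.4181;  θ1 = -1.3175+2.2773 ≈ 0.9599
arm 2 (φ=120.0°): x'=0.1660, y'=-0.0557
  A cos θ + B sin θ = C:  -0.0960·cos θ + -0.4048·sin θ = -0.1309
  γ=atan2(-0.4048,-0.0960)=-1.8037;  ψ=arccos(-0.3146)=1.8909;  θ2=γ+ψ≈0.0872
rotate P by −φ3: (-0.1312, -0.1159, -0.4048)
  e−x'=0.2012;  (l²−L²−(e−x')²−y'²−z²)/2L = -0.3390
  √(A²+B²)=0.4520;  θ3 = -1.1095+2.4186 ≈ 1.3091

θ₁ = 0.9599, θ₂ = 0.0872, θ₃ = 1.3091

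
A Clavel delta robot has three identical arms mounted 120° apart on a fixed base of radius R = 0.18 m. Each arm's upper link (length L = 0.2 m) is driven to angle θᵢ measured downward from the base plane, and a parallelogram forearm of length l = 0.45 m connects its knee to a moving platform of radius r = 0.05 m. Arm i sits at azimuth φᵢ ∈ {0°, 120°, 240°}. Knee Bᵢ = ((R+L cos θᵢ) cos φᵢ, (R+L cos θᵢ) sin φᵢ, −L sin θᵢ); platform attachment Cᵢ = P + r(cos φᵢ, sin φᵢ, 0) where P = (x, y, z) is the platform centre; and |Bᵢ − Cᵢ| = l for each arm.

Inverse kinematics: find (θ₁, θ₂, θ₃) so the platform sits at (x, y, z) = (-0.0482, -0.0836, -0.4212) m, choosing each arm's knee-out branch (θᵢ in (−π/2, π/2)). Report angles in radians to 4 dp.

θ₁ = 0.6979, θ₂ = 0.6982, θ₃ = 0.1744

φ1=0.0° → target in arm frame (-0.0482, -0.0836)
  A cos θ + B sin θ = C:  0.1782·cos θ + -0.4212·sin θ = -0.1341
  √(A²+B²)=0.4573;  θ1 = -1.1706+1.8685 ≈ 0.6979
arm 2 (φ=120.0°): x'=-0.0483, y'=0.0835
  A cos θ + B sin θ = C:  0.1783·cos θ + -0.4212·sin θ = -0.1342
  γ=atan2(-0.4212,0.1783)=-1.1704;  ψ=arccos(-0.2934)=1.8686;  θ2=γ+ψ≈0.6982
arm 3 (φ=240.0°): x'=0.0965, y'=0.0001
  e−x'=0.0335;  (l²−L²−(e−x')²−y'²−z²)/2L = -0.0401
  θ3 = atan2(B,A) + arccos(C/0.4225) = 0.1744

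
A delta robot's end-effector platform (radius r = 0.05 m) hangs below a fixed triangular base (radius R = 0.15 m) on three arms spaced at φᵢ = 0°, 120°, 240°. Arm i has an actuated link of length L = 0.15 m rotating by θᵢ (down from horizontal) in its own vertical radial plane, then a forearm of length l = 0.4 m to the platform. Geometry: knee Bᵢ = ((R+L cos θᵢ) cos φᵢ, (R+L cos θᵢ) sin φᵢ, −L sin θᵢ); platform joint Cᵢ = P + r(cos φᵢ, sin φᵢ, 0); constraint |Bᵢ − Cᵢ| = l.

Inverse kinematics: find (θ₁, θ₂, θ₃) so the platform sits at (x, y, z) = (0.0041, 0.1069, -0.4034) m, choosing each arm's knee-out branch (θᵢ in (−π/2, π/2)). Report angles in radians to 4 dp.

θ₁ = 0.6109, θ₂ = 0.2617, θ₃ = 0.9596

arm 1 (φ=0.0°): x'=0.0041, y'=0.1069
  A=0.0959, B=-0.4034, C=(l²−L²−A²−y'²−z²)/(2L)=-0.1529
  γ=atan2(-0.4034,0.0959)=-1.3374;  ψ=arccos(-0.3686)=1.9483;  θ1=γ+ψ≈0.6109
φ2=120.0° → target in arm frame (0.0905, -0.0570)
  A=0.0095, B=-0.4034, C=(l²−L²−A²−y'²−z²)/(2L)=-0.0952
  θ2 = atan2(B,A) + arccos(C/0.4035) = 0.2617
arm 3 (φ=240.0°): x'=-0.0946, y'=-0.0499
  A cos θ + B sin θ = C:  0.1946·cos θ + -0.4034·sin θ = -0.2187
  √(A²+B²)=0.4479;  θ3 = -1.1213+2.0808 ≈ 0.9596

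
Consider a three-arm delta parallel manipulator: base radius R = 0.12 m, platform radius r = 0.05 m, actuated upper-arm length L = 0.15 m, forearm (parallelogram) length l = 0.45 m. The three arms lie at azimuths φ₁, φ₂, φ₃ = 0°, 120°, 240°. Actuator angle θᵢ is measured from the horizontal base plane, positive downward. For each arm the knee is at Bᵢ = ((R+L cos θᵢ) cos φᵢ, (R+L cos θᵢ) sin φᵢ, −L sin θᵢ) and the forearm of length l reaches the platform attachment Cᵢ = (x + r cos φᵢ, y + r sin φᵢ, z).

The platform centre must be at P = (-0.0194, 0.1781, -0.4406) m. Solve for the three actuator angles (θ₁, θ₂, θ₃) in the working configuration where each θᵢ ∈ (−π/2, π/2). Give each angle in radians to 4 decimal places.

θ₁ = 0.6108, θ₂ = -0.0001, θ₃ = 0.9599

φ1=0.0° → target in arm frame (-0.0194, 0.1781)
  A cos θ + B sin θ = C:  0.0894·cos θ + -0.4406·sin θ = -0.1795
  γ=atan2(-0.4406,0.0894)=-1.3706;  ψ=arccos(-0.3992)=1.9814;  θ1=γ+ψ≈0.6108
rotate P by −φ2: (0.1639, -0.0722, -0.4406)
  e−x'=-0.0939;  (l²−L²−(e−x')²−y'²−z²)/2L = -0.0939
  γ=atan2(-0.4406,-0.0939)=-1.7809;  ψ=arccos(-0.2085)=1.7808;  θ2=γ+ψ≈-0.0001
arm 3 (φ=240.0°): x'=-0.1445, y'=-0.1059
  A cos θ + B sin θ = C:  0.2145·cos θ + -0.4406·sin θ = -0.2379
  √(A²+B²)=0.4901;  θ3 = -1.1177+2.0776 ≈ 0.9599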